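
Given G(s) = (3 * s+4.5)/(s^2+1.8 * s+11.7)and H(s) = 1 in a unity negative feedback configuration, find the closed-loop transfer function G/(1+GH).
Closed-loop T = G/(1+GH).
Numerator: G_num * H_den = 3*s + 4.5.
Denominator: G_den * H_den + G_num * H_num = (s^2 + 1.8*s + 11.7) + (3*s + 4.5) = s^2 + 4.8*s + 16.2.
T(s) = (3*s + 4.5)/(s^2 + 4.8*s + 16.2)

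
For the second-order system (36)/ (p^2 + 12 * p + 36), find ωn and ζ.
Standard form: ωn²/(p²+2ζωn·p+ωn²).
const=36=ωn² → ωn=6, p coeff=12=2ζωn → ζ=1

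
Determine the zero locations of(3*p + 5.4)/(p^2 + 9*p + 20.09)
Set numerator = 0: 3*p + 5.4 = 0 → Zeros: -1.8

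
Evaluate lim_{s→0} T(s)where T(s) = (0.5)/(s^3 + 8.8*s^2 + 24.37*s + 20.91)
DC gain = T(0) = num(0)/den(0) = 0.5/20.91 = 0.02391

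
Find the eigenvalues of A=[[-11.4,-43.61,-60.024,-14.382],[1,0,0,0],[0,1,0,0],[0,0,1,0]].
Eigenvalues solve det(λI - A) = 0.
Characteristic polynomial: λ^4 + 11.4*λ^3 + 43.61*λ^2 + 60.024*λ + 14.382 = 0.
Factor: (λ + 3.4)(λ + 3)(λ + 0.3)(λ + 4.7) = 0.
Roots: -0.3, -3, -3.4, -4.7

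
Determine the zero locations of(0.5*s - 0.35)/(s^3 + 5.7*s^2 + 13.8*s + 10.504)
Set numerator = 0: 0.5*s - 0.35 = 0 → Zeros: 0.7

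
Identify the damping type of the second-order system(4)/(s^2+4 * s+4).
Standard form: ωn²/(s²+2ζωn·s+ωn²) gives ωn=2, ζ=1.
Critically damped (ζ = 1)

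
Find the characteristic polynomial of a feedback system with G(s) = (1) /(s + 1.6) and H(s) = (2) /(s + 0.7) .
Characteristic poly = G_den * H_den + G_num * H_num = (s^2 + 2.3*s + 1.12) + (2) = s^2 + 2.3*s + 3.12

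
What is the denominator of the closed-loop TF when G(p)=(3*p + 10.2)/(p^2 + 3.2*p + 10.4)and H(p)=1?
Characteristic poly = G_den * H_den + G_num * H_num = (p^2 + 3.2*p + 10.4) + (3*p + 10.2) = p^2 + 6.2*p + 20.6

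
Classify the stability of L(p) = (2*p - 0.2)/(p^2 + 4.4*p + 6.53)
Denominator: p^2 + 4.4*p + 6.53. Poles: -2.2 + 1.3j, -2.2 - 1.3j. Stable (all poles in LHP)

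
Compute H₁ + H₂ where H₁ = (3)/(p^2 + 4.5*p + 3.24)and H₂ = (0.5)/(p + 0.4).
Parallel: H = H₁ + H₂ = (n₁·d₂ + n₂·d₁)/(d₁·d₂).
n₁·d₂ = 3*p + 1.2. n₂·d₁ = 0.5*p^2 + 2.25*p + 1.62. Sum = 0.5*p^2 + 5.25*p + 2.82. d₁·d₂ = p^3 + 4.9*p^2 + 5.04*p + 1.296.
H(p) = (0.5*p^2 + 5.25*p + 2.82)/(p^3 + 4.9*p^2 + 5.04*p + 1.296)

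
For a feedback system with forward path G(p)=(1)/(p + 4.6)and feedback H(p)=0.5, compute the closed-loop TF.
Closed-loop T = G/(1+GH).
Numerator: G_num * H_den = 1.
Denominator: G_den * H_den + G_num * H_num = (p + 4.6) + (0.5) = p + 5.1.
T(p) = (1)/(p + 5.1)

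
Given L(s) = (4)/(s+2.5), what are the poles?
Set denominator = 0: s + 2.5 = 0 → Poles: -2.5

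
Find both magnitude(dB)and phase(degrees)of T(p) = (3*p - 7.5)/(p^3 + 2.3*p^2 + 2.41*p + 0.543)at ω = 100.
Substitute p = j*100: T(j100) = -0.000299741 - 1.43974e-05j.
|T| = 20*log₁₀(sqrt(Re²+Im²)) = -70.46 dB.
∠T = atan2(Im, Re) = -177.25°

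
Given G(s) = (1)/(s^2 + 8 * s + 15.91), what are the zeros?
Numerator is a nonzero constant (1) → Zeros: none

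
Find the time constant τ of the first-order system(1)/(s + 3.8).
First-order system: τ = -1/pole. Pole = -3.8. τ = -1/(-3.8) = 0.2632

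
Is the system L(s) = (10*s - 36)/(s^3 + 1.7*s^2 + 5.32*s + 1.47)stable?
Denominator: s^3 + 1.7*s^2 + 5.32*s + 1.47 = (s + 0.3)(s^2 + 1.4*s + 4.9). Poles: -0.3, -0.7 + 2.1j, -0.7 - 2.1j. All Re(p)<0: Yes (stable)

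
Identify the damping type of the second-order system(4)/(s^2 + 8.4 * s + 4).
Standard form: ωn²/(s²+2ζωn·s+ωn²) gives ωn=2, ζ=2.1.
Overdamped (ζ = 2.1 > 1)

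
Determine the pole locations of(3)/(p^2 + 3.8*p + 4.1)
Set denominator = 0: p^2 + 3.8*p + 4.1 = 0 → Poles: -1.9 + 0.7j, -1.9 - 0.7j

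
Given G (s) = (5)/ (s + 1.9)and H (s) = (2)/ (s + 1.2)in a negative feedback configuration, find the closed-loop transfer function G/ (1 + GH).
Closed-loop T = G/(1+GH).
Numerator: G_num * H_den = 5*s + 6.
Denominator: G_den * H_den + G_num * H_num = (s^2 + 3.1*s + 2.28) + (10) = s^2 + 3.1*s + 12.28.
T(s) = (5*s + 6)/(s^2 + 3.1*s + 12.28)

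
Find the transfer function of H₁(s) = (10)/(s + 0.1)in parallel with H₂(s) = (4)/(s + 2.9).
Parallel: H = H₁ + H₂ = (n₁·d₂ + n₂·d₁)/(d₁·d₂).
n₁·d₂ = 10*s + 29. n₂·d₁ = 4*s + 0.4. Sum = 14*s + 29.4. d₁·d₂ = s^2 + 3*s + 0.29.
H(s) = (14*s + 29.4)/(s^2 + 3*s + 0.29)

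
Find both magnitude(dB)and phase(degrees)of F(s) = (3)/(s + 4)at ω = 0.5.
Substitute s = j*0.5: F(j0.5) = 0.738462 - 0.0923077j.
|F| = 20*log₁₀(sqrt(Re²+Im²)) = -2.57 dB.
∠F = atan2(Im, Re) = -7.13°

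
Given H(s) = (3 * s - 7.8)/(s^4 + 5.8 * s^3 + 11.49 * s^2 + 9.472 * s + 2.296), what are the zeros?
Set numerator = 0: 3*s - 7.8 = 0 → Zeros: 2.6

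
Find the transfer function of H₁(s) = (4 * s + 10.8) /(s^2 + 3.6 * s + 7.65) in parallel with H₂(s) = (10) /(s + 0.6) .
Parallel: H = H₁ + H₂ = (n₁·d₂ + n₂·d₁)/(d₁·d₂).
n₁·d₂ = 4*s^2 + 13.2*s + 6.48. n₂·d₁ = 10*s^2 + 36*s + 76.5. Sum = 14*s^2 + 49.2*s + 82.98. d₁·d₂ = s^3 + 4.2*s^2 + 9.81*s + 4.59.
H(s) = (14*s^2 + 49.2*s + 82.98)/(s^3 + 4.2*s^2 + 9.81*s + 4.59)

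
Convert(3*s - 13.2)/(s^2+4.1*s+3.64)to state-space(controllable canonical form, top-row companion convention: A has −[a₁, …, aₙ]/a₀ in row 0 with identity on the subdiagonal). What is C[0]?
Reachable canonical form: C = numerator coefficients (right-aligned, zero-padded to length n).
num = 3*s - 13.2, C = [[3, -13.2]].
C[0] = 3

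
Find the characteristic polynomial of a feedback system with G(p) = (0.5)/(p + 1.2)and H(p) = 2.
Characteristic poly = G_den * H_den + G_num * H_num = (p + 1.2) + (1) = p + 2.2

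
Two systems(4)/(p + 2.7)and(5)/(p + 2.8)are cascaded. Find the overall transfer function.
Series: H = H₁ · H₂ = (n₁·n₂)/(d₁·d₂).
Num: n₁·n₂ = 20. Den: d₁·d₂ = p^2 + 5.5*p + 7.56.
H(p) = (20)/(p^2 + 5.5*p + 7.56)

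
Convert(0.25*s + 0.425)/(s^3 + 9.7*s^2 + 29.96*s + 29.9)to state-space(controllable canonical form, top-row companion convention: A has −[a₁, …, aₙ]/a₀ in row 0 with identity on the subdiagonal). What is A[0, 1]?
Reachable canonical form for den = s^3 + 9.7*s^2 + 29.96*s + 29.9: top row of A = -[a₁,a₂,...,aₙ]/a₀, ones on the subdiagonal, zeros elsewhere.
A = [[-9.7, -29.96, -29.9], [1, 0, 0], [0, 1, 0]].
A[0,1] = -29.96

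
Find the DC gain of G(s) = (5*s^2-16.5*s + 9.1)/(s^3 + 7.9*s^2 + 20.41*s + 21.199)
DC gain = G(0) = num(0)/den(0) = 9.1/21.199 = 0.4293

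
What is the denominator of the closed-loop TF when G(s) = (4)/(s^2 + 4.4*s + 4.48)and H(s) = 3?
Characteristic poly = G_den * H_den + G_num * H_num = (s^2 + 4.4*s + 4.48) + (12) = s^2 + 4.4*s + 16.48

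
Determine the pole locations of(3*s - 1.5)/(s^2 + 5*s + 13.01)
Set denominator = 0: s^2 + 5*s + 13.01 = 0 → Poles: -2.5 + 2.6j, -2.5 - 2.6j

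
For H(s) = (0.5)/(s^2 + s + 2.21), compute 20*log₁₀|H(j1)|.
Substitute s = j*1: H(j1) = 0.245526 - 0.202914j.
|H(j1)| = sqrt(Re² + Im²) = 0.3185.
20*log₁₀(0.3185) = -9.94 dB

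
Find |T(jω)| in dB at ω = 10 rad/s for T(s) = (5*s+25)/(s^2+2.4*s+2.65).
Substitute s = j*10: T(j10) = -0.122724 - 0.543866j.
|T(j10)| = sqrt(Re² + Im²) = 0.5575.
20*log₁₀(0.5575) = -5.07 dB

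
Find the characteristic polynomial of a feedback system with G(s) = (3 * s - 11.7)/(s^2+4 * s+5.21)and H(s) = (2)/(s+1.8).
Characteristic poly = G_den * H_den + G_num * H_num = (s^3 + 5.8*s^2 + 12.41*s + 9.378) + (6*s - 23.4) = s^3 + 5.8*s^2 + 18.41*s - 14.022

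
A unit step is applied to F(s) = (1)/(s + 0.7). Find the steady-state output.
FVT: lim_{t→∞} y(t) = lim_{s→0} s*Y(s) where Y(s) = F(s)/s.
= lim_{s→0} F(s) = F(0) = num(0)/den(0) = 1/0.7 = 1.429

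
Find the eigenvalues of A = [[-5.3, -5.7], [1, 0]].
Eigenvalues solve det(λI - A) = 0.
Characteristic polynomial: λ^2 + 5.3*λ + 5.7 = 0.
Factor: (λ + 3.8)(λ + 1.5) = 0.
Roots: -1.5, -3.8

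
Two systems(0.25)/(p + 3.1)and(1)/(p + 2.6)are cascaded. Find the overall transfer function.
Series: H = H₁ · H₂ = (n₁·n₂)/(d₁·d₂).
Num: n₁·n₂ = 0.25. Den: d₁·d₂ = p^2 + 5.7*p + 8.06.
H(p) = (0.25)/(p^2 + 5.7*p + 8.06)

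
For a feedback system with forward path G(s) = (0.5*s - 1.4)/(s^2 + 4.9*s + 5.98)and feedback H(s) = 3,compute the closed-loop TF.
Closed-loop T = G/(1+GH).
Numerator: G_num * H_den = 0.5*s - 1.4.
Denominator: G_den * H_den + G_num * H_num = (s^2 + 4.9*s + 5.98) + (1.5*s - 4.2) = s^2 + 6.4*s + 1.78.
T(s) = (0.5*s - 1.4)/(s^2 + 6.4*s + 1.78)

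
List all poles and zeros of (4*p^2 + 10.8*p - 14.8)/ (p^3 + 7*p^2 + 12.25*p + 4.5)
Set denominator = 0: p^3 + 7*p^2 + 12.25*p + 4.5 = (p + 0.5)(p + 4.5)(p + 2) = 0 → Poles: -0.5, -2, -4.5
Set numerator = 0: 4*p^2 + 10.8*p - 14.8 = 4*(p - 1)(p + 3.7) = 0 → Zeros: -3.7, 1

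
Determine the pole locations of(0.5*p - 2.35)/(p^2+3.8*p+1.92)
Set denominator = 0: p^2 + 3.8*p + 1.92 = (p + 3.2)(p + 0.6) = 0 → Poles: -0.6, -3.2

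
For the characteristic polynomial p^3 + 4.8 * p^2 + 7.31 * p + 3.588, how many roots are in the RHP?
p^3 + 4.8*p^2 + 7.31*p + 3.588 = (p + 1.2)(p + 2.3)(p + 1.3). Poles: -1.2, -1.3, -2.3. RHP poles (Re>0): 0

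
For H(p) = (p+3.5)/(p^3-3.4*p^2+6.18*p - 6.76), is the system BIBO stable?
Denominator: p^3 - 3.4*p^2 + 6.18*p - 6.76 = (p - 2)(p^2 - 1.4*p + 3.38). Poles: 0.7 + 1.7j, 0.7 - 1.7j, 2. All Re(p)<0: No (unstable)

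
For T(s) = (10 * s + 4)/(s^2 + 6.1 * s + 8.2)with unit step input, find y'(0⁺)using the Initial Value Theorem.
IVT: y'(0⁺) = lim_{s→∞} s²·Y(s) = lim_{s→∞} s·T(s).
deg(num) = 1, deg(den) = 2, relative degree = 1, so s·T(s) → (leading num)/(leading den) = 10/1 = 10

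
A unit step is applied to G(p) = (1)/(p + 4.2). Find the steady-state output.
FVT: lim_{t→∞} y(t) = lim_{p→0} p*Y(p) where Y(p) = G(p)/p.
= lim_{p→0} G(p) = G(0) = num(0)/den(0) = 1/4.2 = 0.2381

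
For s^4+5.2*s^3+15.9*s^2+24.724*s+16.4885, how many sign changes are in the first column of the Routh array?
Routh array:
s^4: [1, 15.9, 16.4885]; s^3: [5.2, 24.724]; s^2: [11.1454, 16.4885]; s^1: [17.0311]; s^0: [16.4885]
First column: [1, 5.2, 11.1454, 17.0311, 16.4885]. Sign changes = 0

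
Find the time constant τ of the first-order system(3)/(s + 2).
First-order system: τ = -1/pole. Pole = -2. τ = -1/(-2) = 0.5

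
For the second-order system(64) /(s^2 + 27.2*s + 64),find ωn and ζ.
Standard form: ωn²/(s²+2ζωn·s+ωn²).
const=64=ωn² → ωn=8, s coeff=27.2=2ζωn → ζ=1.7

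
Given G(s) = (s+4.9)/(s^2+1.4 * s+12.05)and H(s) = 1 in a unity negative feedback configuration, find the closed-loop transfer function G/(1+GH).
Closed-loop T = G/(1+GH).
Numerator: G_num * H_den = s + 4.9.
Denominator: G_den * H_den + G_num * H_num = (s^2 + 1.4*s + 12.05) + (s + 4.9) = s^2 + 2.4*s + 16.95.
T(s) = (s + 4.9)/(s^2 + 2.4*s + 16.95)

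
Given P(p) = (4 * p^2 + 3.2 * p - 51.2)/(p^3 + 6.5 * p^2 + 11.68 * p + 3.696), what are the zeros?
Set numerator = 0: 4*p^2 + 3.2*p - 51.2 = 4*(p - 3.2)(p + 4) = 0 → Zeros: -4, 3.2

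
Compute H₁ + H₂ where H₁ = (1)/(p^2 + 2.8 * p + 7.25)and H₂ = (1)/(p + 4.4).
Parallel: H = H₁ + H₂ = (n₁·d₂ + n₂·d₁)/(d₁·d₂).
n₁·d₂ = p + 4.4. n₂·d₁ = p^2 + 2.8*p + 7.25. Sum = p^2 + 3.8*p + 11.65. d₁·d₂ = p^3 + 7.2*p^2 + 19.57*p + 31.9.
H(p) = (p^2 + 3.8*p + 11.65)/(p^3 + 7.2*p^2 + 19.57*p + 31.9)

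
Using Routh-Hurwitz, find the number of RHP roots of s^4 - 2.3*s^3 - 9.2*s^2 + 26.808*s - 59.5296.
Routh array:
s^4: [1, -9.2, -59.5296]; s^3: [-2.3, 26.808]; s^2: [2.45565, -59.5296]; s^1: [-28.9483]; s^0: [-59.5296]
First column: [1, -2.3, 2.45565, -28.9483, -59.5296]. Sign changes = RHP roots = 3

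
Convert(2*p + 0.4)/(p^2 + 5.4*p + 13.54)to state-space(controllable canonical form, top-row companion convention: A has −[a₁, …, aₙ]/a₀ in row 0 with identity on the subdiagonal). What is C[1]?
Reachable canonical form: C = numerator coefficients (right-aligned, zero-padded to length n).
num = 2*p + 0.4, C = [[2, 0.4]].
C[1] = 0.4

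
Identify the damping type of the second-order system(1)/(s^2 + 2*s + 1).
Standard form: ωn²/(s²+2ζωn·s+ωn²) gives ωn=1, ζ=1.
Critically damped (ζ = 1)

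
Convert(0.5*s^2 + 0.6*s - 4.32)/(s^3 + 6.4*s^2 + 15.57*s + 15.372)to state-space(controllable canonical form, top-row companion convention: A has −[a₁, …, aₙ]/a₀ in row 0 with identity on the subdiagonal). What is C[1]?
Reachable canonical form: C = numerator coefficients (right-aligned, zero-padded to length n).
num = 0.5*s^2 + 0.6*s - 4.32, C = [[0.5, 0.6, -4.32]].
C[1] = 0.6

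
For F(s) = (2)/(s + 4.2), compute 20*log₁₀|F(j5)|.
Substitute s = j*5: F(j5) = 0.196998 - 0.234522j.
|F(j5)| = sqrt(Re² + Im²) = 0.3063.
20*log₁₀(0.3063) = -10.28 dB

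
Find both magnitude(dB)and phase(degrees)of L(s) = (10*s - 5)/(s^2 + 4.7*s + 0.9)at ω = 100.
Substitute s = j*100: L(j100) = 0.00518943 - 0.0997651j.
|L| = 20*log₁₀(sqrt(Re²+Im²)) = -20.01 dB.
∠L = atan2(Im, Re) = -87.02°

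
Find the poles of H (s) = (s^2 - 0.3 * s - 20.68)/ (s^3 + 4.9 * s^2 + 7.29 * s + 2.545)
Set denominator = 0: s^3 + 4.9*s^2 + 7.29*s + 2.545 = (s + 0.5)(s^2 + 4.4*s + 5.09) = 0 → Poles: -0.5, -2.2 + 0.5j, -2.2 - 0.5j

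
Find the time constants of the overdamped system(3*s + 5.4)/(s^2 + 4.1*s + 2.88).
Overdamped: real poles at -3.2, -0.9. τ = -1/pole → τ₁ = 0.3125, τ₂ = 1.111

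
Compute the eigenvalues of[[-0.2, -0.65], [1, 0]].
Eigenvalues solve det(λI - A) = 0.
Characteristic polynomial: λ^2 + 0.2*λ + 0.65 = 0.
Roots: -0.1 + 0.8j, -0.1 - 0.8j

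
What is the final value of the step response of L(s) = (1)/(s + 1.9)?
FVT: lim_{t→∞} y(t) = lim_{s→0} s*Y(s) where Y(s) = L(s)/s.
= lim_{s→0} L(s) = L(0) = num(0)/den(0) = 1/1.9 = 0.5263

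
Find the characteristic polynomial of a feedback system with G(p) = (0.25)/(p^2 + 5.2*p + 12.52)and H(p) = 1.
Characteristic poly = G_den * H_den + G_num * H_num = (p^2 + 5.2*p + 12.52) + (0.25) = p^2 + 5.2*p + 12.77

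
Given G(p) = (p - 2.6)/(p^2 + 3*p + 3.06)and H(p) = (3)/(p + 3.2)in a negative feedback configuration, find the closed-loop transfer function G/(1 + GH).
Closed-loop T = G/(1+GH).
Numerator: G_num * H_den = p^2 + 0.6*p - 8.32.
Denominator: G_den * H_den + G_num * H_num = (p^3 + 6.2*p^2 + 12.66*p + 9.792) + (3*p - 7.8) = p^3 + 6.2*p^2 + 15.66*p + 1.992.
T(p) = (p^2 + 0.6*p - 8.32)/(p^3 + 6.2*p^2 + 15.66*p + 1.992)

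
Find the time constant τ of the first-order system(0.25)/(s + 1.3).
First-order system: τ = -1/pole. Pole = -1.3. τ = -1/(-1.3) = 0.7692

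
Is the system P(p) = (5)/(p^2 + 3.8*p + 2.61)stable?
Denominator: p^2 + 3.8*p + 2.61 = (p + 0.9)(p + 2.9). Poles: -0.9, -2.9. All Re(p)<0: Yes (stable)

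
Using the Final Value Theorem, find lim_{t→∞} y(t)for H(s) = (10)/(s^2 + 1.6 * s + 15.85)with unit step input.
FVT: lim_{t→∞} y(t) = lim_{s→0} s*Y(s) where Y(s) = H(s)/s.
= lim_{s→0} H(s) = H(0) = num(0)/den(0) = 10/15.85 = 0.6309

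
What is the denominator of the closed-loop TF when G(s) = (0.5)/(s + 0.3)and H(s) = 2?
Characteristic poly = G_den * H_den + G_num * H_num = (s + 0.3) + (1) = s + 1.3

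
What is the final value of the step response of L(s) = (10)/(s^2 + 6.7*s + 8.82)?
FVT: lim_{t→∞} y(t) = lim_{s→0} s*Y(s) where Y(s) = L(s)/s.
= lim_{s→0} L(s) = L(0) = num(0)/den(0) = 10/8.82 = 1.134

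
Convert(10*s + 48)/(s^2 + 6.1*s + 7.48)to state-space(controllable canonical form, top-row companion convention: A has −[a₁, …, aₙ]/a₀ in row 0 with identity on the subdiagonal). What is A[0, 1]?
Reachable canonical form for den = s^2 + 6.1*s + 7.48: top row of A = -[a₁,a₂,...,aₙ]/a₀, ones on the subdiagonal, zeros elsewhere.
A = [[-6.1, -7.48], [1, 0]].
A[0,1] = -7.48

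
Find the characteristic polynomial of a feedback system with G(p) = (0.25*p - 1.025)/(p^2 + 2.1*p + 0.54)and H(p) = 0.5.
Characteristic poly = G_den * H_den + G_num * H_num = (p^2 + 2.1*p + 0.54) + (0.125*p - 0.5125) = p^2 + 2.225*p + 0.0275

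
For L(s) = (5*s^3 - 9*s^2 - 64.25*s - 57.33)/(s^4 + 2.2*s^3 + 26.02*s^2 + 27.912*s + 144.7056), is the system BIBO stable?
Denominator: s^4 + 2.2*s^3 + 26.02*s^2 + 27.912*s + 144.7056 = (s^2 + s + 15.46)(s^2 + 1.2*s + 9.36). Poles: -0.5 + 3.9j, -0.5 - 3.9j, -0.6 + 3j, -0.6 - 3j. All Re(p)<0: Yes (stable)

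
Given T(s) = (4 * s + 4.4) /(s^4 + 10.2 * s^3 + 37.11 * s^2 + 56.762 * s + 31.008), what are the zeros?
Set numerator = 0: 4*s + 4.4 = 0 → Zeros: -1.1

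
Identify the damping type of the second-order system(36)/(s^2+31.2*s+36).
Standard form: ωn²/(s²+2ζωn·s+ωn²) gives ωn=6, ζ=2.6.
Overdamped (ζ = 2.6 > 1)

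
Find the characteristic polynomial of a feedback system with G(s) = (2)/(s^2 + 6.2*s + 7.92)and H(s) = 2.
Characteristic poly = G_den * H_den + G_num * H_num = (s^2 + 6.2*s + 7.92) + (4) = s^2 + 6.2*s + 11.92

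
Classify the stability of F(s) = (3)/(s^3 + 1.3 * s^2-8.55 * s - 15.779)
Denominator: s^3 + 1.3*s^2 - 8.55*s - 15.779 = (s - 3.1)(s^2 + 4.4*s + 5.09). Poles: -2.2 + 0.5j, -2.2 - 0.5j, 3.1. Unstable (1 pole(s) in RHP)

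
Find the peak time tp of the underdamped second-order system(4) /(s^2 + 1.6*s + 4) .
Standard form: ωn²/(s²+2ζωn·s+ωn²) → ωn = 2, ζ = 0.4.
ωd = ωn·√(1-ζ²) = 2·√(1-0.4²) = 1.833.
tp = π/ωd = π/1.833 = 1.714 s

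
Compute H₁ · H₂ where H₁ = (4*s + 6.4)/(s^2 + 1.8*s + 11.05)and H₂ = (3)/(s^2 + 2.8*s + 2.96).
Series: H = H₁ · H₂ = (n₁·n₂)/(d₁·d₂).
Num: n₁·n₂ = 12*s + 19.2. Den: d₁·d₂ = s^4 + 4.6*s^3 + 19.05*s^2 + 36.268*s + 32.708.
H(s) = (12*s + 19.2)/(s^4 + 4.6*s^3 + 19.05*s^2 + 36.268*s + 32.708)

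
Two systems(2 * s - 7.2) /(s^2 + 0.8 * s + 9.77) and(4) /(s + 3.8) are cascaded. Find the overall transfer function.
Series: H = H₁ · H₂ = (n₁·n₂)/(d₁·d₂).
Num: n₁·n₂ = 8*s - 28.8. Den: d₁·d₂ = s^3 + 4.6*s^2 + 12.81*s + 37.126.
H(s) = (8*s - 28.8)/(s^3 + 4.6*s^2 + 12.81*s + 37.126)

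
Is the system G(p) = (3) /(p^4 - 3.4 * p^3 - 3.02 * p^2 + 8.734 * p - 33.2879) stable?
Denominator: p^4 - 3.4*p^3 - 3.02*p^2 + 8.734*p - 33.2879 = (p + 2.3)(p - 4.1)(p^2 - 1.6*p + 3.53). Poles: -2.3, 0.8 + 1.7j, 0.8 - 1.7j, 4.1. All Re(p)<0: No (unstable)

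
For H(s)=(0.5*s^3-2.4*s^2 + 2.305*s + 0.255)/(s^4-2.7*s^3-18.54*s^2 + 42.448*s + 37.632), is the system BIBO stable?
Denominator: s^4 - 2.7*s^3 - 18.54*s^2 + 42.448*s + 37.632 = (s - 3.2)(s + 0.7)(s + 4)(s - 4.2). Poles: -0.7, -4, 3.2, 4.2. All Re(p)<0: No (unstable)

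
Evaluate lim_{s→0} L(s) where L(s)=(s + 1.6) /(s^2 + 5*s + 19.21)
DC gain = L(0) = num(0)/den(0) = 1.6/19.21 = 0.08329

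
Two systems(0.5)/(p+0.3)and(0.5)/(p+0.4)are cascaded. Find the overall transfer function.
Series: H = H₁ · H₂ = (n₁·n₂)/(d₁·d₂).
Num: n₁·n₂ = 0.25. Den: d₁·d₂ = p^2 + 0.7*p + 0.12.
H(p) = (0.25)/(p^2 + 0.7*p + 0.12)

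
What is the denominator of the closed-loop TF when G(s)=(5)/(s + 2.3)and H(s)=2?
Characteristic poly = G_den * H_den + G_num * H_num = (s + 2.3) + (10) = s + 12.3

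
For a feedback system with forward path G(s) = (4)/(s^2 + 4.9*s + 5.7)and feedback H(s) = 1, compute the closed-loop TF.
Closed-loop T = G/(1+GH).
Numerator: G_num * H_den = 4.
Denominator: G_den * H_den + G_num * H_num = (s^2 + 4.9*s + 5.7) + (4) = s^2 + 4.9*s + 9.7.
T(s) = (4)/(s^2 + 4.9*s + 9.7)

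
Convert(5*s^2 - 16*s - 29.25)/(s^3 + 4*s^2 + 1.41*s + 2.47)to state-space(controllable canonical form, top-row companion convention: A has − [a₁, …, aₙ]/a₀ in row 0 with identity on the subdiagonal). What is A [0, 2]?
Reachable canonical form for den = s^3 + 4*s^2 + 1.41*s + 2.47: top row of A = -[a₁,a₂,...,aₙ]/a₀, ones on the subdiagonal, zeros elsewhere.
A = [[-4, -1.41, -2.47], [1, 0, 0], [0, 1, 0]].
A[0,2] = -2.47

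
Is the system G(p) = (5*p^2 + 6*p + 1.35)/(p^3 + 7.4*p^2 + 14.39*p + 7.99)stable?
Denominator: p^3 + 7.4*p^2 + 14.39*p + 7.99 = (p + 1)(p + 1.7)(p + 4.7). Poles: -1, -1.7, -4.7. All Re(p)<0: Yes (stable)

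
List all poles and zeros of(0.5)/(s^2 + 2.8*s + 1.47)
Set denominator = 0: s^2 + 2.8*s + 1.47 = (s + 2.1)(s + 0.7) = 0 → Poles: -0.7, -2.1
Numerator is a nonzero constant (0.5) → Zeros: none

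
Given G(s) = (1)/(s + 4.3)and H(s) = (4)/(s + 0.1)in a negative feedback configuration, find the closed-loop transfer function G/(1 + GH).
Closed-loop T = G/(1+GH).
Numerator: G_num * H_den = s + 0.1.
Denominator: G_den * H_den + G_num * H_num = (s^2 + 4.4*s + 0.43) + (4) = s^2 + 4.4*s + 4.43.
T(s) = (s + 0.1)/(s^2 + 4.4*s + 4.43)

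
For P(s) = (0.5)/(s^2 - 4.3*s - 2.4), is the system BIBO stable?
Denominator: s^2 - 4.3*s - 2.4 = (s - 4.8)(s + 0.5). Poles: -0.5, 4.8. All Re(p)<0: No (unstable)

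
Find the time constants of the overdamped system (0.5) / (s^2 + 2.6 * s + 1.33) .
Overdamped: real poles at -0.7, -1.9. τ = -1/pole → τ₁ = 1.429, τ₂ = 0.5263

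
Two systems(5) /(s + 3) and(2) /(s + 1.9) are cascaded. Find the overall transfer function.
Series: H = H₁ · H₂ = (n₁·n₂)/(d₁·d₂).
Num: n₁·n₂ = 10. Den: d₁·d₂ = s^2 + 4.9*s + 5.7.
H(s) = (10)/(s^2 + 4.9*s + 5.7)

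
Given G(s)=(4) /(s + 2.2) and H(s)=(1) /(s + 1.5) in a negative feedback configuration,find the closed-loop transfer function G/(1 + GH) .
Closed-loop T = G/(1+GH).
Numerator: G_num * H_den = 4*s + 6.
Denominator: G_den * H_den + G_num * H_num = (s^2 + 3.7*s + 3.3) + (4) = s^2 + 3.7*s + 7.3.
T(s) = (4*s + 6)/(s^2 + 3.7*s + 7.3)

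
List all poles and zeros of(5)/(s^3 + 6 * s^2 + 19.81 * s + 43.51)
Set denominator = 0: s^3 + 6*s^2 + 19.81*s + 43.51 = (s + 3.8)(s^2 + 2.2*s + 11.45) = 0 → Poles: -1.1 + 3.2j, -1.1 - 3.2j, -3.8
Numerator is a nonzero constant (5) → Zeros: none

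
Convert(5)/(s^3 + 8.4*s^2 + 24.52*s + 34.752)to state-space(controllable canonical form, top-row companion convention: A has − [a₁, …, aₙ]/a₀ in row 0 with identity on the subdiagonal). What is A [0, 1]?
Reachable canonical form for den = s^3 + 8.4*s^2 + 24.52*s + 34.752: top row of A = -[a₁,a₂,...,aₙ]/a₀, ones on the subdiagonal, zeros elsewhere.
A = [[-8.4, -24.52, -34.752], [1, 0, 0], [0, 1, 0]].
A[0,1] = -24.52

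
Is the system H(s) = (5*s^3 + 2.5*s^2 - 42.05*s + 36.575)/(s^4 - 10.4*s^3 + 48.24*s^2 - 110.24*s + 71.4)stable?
Denominator: s^4 - 10.4*s^3 + 48.24*s^2 - 110.24*s + 71.4 = (s - 4.2)(s - 1)(s^2 - 5.2*s + 17). Poles: 1, 2.6 + 3.2j, 2.6 - 3.2j, 4.2. All Re(p)<0: No (unstable)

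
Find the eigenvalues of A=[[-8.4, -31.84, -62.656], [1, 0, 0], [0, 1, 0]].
Eigenvalues solve det(λI - A) = 0.
Characteristic polynomial: λ^3 + 8.4*λ^2 + 31.84*λ + 62.656 = 0.
Factor: (λ + 4.4)(λ^2 + 4*λ + 14.24) = 0.
Roots: -2 + 3.2j, -2 - 3.2j, -4.4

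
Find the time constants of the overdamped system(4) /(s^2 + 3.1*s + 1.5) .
Overdamped: real poles at -0.6, -2.5. τ = -1/pole → τ₁ = 1.667, τ₂ = 0.4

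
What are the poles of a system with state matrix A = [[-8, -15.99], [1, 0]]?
Eigenvalues solve det(λI - A) = 0.
Characteristic polynomial: λ^2 + 8*λ + 15.99 = 0.
Factor: (λ + 3.9)(λ + 4.1) = 0.
Roots: -3.9, -4.1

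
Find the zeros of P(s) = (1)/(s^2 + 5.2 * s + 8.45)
Numerator is a nonzero constant (1) → Zeros: none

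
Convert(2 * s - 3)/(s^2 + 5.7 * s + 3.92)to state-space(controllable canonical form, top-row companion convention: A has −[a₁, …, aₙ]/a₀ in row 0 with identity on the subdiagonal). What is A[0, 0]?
Reachable canonical form for den = s^2 + 5.7*s + 3.92: top row of A = -[a₁,a₂,...,aₙ]/a₀, ones on the subdiagonal, zeros elsewhere.
A = [[-5.7, -3.92], [1, 0]].
A[0,0] = -5.7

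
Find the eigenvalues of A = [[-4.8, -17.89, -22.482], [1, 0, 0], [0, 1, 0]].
Eigenvalues solve det(λI - A) = 0.
Characteristic polynomial: λ^3 + 4.8*λ^2 + 17.89*λ + 22.482 = 0.
Factor: (λ + 1.8)(λ^2 + 3*λ + 12.49) = 0.
Roots: -1.5 + 3.2j, -1.5 - 3.2j, -1.8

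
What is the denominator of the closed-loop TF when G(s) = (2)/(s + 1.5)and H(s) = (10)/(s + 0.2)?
Characteristic poly = G_den * H_den + G_num * H_num = (s^2 + 1.7*s + 0.3) + (20) = s^2 + 1.7*s + 20.3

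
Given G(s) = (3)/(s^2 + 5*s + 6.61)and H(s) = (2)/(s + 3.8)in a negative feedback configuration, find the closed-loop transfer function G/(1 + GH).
Closed-loop T = G/(1+GH).
Numerator: G_num * H_den = 3*s + 11.4.
Denominator: G_den * H_den + G_num * H_num = (s^3 + 8.8*s^2 + 25.61*s + 25.118) + (6) = s^3 + 8.8*s^2 + 25.61*s + 31.118.
T(s) = (3*s + 11.4)/(s^3 + 8.8*s^2 + 25.61*s + 31.118)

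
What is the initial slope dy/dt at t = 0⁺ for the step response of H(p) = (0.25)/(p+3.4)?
IVT: y'(0⁺) = lim_{p→∞} p²·Y(p) = lim_{p→∞} p·H(p).
deg(num) = 0, deg(den) = 1, relative degree = 1, so p·H(p) → (leading num)/(leading den) = 0.25/1 = 0.25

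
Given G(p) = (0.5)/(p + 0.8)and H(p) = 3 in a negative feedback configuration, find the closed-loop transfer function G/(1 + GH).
Closed-loop T = G/(1+GH).
Numerator: G_num * H_den = 0.5.
Denominator: G_den * H_den + G_num * H_num = (p + 0.8) + (1.5) = p + 2.3.
T(p) = (0.5)/(p + 2.3)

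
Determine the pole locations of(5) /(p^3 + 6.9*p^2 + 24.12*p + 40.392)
Set denominator = 0: p^3 + 6.9*p^2 + 24.12*p + 40.392 = (p + 3.3)(p^2 + 3.6*p + 12.24) = 0 → Poles: -1.8 + 3j, -1.8 - 3j, -3.3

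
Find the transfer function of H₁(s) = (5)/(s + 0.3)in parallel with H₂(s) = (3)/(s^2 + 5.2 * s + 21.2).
Parallel: H = H₁ + H₂ = (n₁·d₂ + n₂·d₁)/(d₁·d₂).
n₁·d₂ = 5*s^2 + 26*s + 106. n₂·d₁ = 3*s + 0.9. Sum = 5*s^2 + 29*s + 106.9. d₁·d₂ = s^3 + 5.5*s^2 + 22.76*s + 6.36.
H(s) = (5*s^2 + 29*s + 106.9)/(s^3 + 5.5*s^2 + 22.76*s + 6.36)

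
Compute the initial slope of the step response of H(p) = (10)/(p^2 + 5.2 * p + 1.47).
IVT: y'(0⁺) = lim_{p→∞} p²·Y(p) = lim_{p→∞} p·H(p).
deg(num) = 0, deg(den) = 2, relative degree = 2 ≥ 2, so p·H(p) → 0. Initial slope = 0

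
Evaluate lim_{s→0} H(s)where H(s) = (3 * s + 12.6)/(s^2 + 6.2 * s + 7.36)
DC gain = H(0) = num(0)/den(0) = 12.6/7.36 = 1.712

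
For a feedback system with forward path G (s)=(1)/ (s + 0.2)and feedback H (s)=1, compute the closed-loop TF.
Closed-loop T = G/(1+GH).
Numerator: G_num * H_den = 1.
Denominator: G_den * H_den + G_num * H_num = (s + 0.2) + (1) = s + 1.2.
T(s) = (1)/(s + 1.2)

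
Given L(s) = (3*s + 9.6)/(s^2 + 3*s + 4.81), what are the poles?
Set denominator = 0: s^2 + 3*s + 4.81 = 0 → Poles: -1.5 + 1.6j, -1.5 - 1.6j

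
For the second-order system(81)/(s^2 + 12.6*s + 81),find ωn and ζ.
Standard form: ωn²/(s²+2ζωn·s+ωn²).
const=81=ωn² → ωn=9, s coeff=12.6=2ζωn → ζ=0.7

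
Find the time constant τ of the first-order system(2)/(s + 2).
First-order system: τ = -1/pole. Pole = -2. τ = -1/(-2) = 0.5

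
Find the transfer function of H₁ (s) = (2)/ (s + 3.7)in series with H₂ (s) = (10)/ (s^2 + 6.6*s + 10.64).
Series: H = H₁ · H₂ = (n₁·n₂)/(d₁·d₂).
Num: n₁·n₂ = 20. Den: d₁·d₂ = s^3 + 10.3*s^2 + 35.06*s + 39.368.
H(s) = (20)/(s^3 + 10.3*s^2 + 35.06*s + 39.368)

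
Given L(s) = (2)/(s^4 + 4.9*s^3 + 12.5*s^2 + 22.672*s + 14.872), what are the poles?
Set denominator = 0: s^4 + 4.9*s^3 + 12.5*s^2 + 22.672*s + 14.872 = (s + 2.6)(s + 1.1)(s^2 + 1.2*s + 5.2) = 0 → Poles: -0.6 + 2.2j, -0.6 - 2.2j, -1.1, -2.6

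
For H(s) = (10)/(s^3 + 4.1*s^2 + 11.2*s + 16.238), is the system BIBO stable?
Denominator: s^3 + 4.1*s^2 + 11.2*s + 16.238 = (s + 2.3)(s^2 + 1.8*s + 7.06). Poles: -0.9 + 2.5j, -0.9 - 2.5j, -2.3. All Re(p)<0: Yes (stable)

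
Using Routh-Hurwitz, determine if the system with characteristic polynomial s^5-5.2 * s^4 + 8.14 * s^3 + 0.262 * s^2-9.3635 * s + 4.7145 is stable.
Routh array:
s^5: [1, 8.14, -9.3635]; s^4: [-5.2, 0.262, 4.7145]; s^3: [8.19038, -8.45687]; s^2: [-5.10719, 4.7145]; s^1: [-0.896231]; s^0: [4.7145]
First column: [1, -5.2, 8.19038, -5.10719, -0.896231, 4.7145]. Sign changes = 4.
No, unstable (4 RHP root(s))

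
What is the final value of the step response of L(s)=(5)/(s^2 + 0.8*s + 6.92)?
FVT: lim_{t→∞} y(t) = lim_{s→0} s*Y(s) where Y(s) = L(s)/s.
= lim_{s→0} L(s) = L(0) = num(0)/den(0) = 5/6.92 = 0.7225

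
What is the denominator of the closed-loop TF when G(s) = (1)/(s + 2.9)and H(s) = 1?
Characteristic poly = G_den * H_den + G_num * H_num = (s + 2.9) + (1) = s + 3.9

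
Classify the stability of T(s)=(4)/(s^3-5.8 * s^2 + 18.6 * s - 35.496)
Denominator: s^3 - 5.8*s^2 + 18.6*s - 35.496 = (s - 3.4)(s^2 - 2.4*s + 10.44). Poles: 1.2 + 3j, 1.2 - 3j, 3.4. Unstable (3 pole(s) in RHP)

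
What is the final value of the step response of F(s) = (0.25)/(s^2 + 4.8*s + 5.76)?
FVT: lim_{t→∞} y(t) = lim_{s→0} s*Y(s) where Y(s) = F(s)/s.
= lim_{s→0} F(s) = F(0) = num(0)/den(0) = 0.25/5.76 = 0.0434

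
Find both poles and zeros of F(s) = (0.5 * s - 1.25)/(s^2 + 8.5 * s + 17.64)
Set denominator = 0: s^2 + 8.5*s + 17.64 = (s + 3.6)(s + 4.9) = 0 → Poles: -3.6, -4.9
Set numerator = 0: 0.5*s - 1.25 = 0 → Zeros: 2.5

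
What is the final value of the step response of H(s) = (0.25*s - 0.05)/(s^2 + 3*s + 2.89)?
FVT: lim_{t→∞} y(t) = lim_{s→0} s*Y(s) where Y(s) = H(s)/s.
= lim_{s→0} H(s) = H(0) = num(0)/den(0) = -0.05/2.89 = -0.0173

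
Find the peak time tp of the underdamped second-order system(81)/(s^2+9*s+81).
Standard form: ωn²/(s²+2ζωn·s+ωn²) → ωn = 9, ζ = 0.5.
ωd = ωn·√(1-ζ²) = 9·√(1-0.5²) = 7.794.
tp = π/ωd = π/7.794 = 0.4031 s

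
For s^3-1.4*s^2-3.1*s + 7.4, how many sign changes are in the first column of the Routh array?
Routh array:
s^3: [1, -3.1]; s^2: [-1.4, 7.4]; s^1: [2.18571]; s^0: [7.4]
First column: [1, -1.4, 2.18571, 7.4]. Sign changes = 2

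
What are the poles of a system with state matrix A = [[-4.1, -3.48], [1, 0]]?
Eigenvalues solve det(λI - A) = 0.
Characteristic polynomial: λ^2 + 4.1*λ + 3.48 = 0.
Factor: (λ + 1.2)(λ + 2.9) = 0.
Roots: -1.2, -2.9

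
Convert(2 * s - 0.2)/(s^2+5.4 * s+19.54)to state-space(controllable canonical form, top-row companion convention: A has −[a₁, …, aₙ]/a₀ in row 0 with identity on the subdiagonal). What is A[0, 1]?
Reachable canonical form for den = s^2 + 5.4*s + 19.54: top row of A = -[a₁,a₂,...,aₙ]/a₀, ones on the subdiagonal, zeros elsewhere.
A = [[-5.4, -19.54], [1, 0]].
A[0,1] = -19.54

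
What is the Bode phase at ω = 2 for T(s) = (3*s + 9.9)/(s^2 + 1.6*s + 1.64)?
Substitute s = j*2: T(j2) = -0.263384 - 2.8995j.
∠T(j2) = atan2(Im, Re) = atan2(-2.8995, -0.263384) = -95.19°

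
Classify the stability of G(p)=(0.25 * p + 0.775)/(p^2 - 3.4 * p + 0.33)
Denominator: p^2 - 3.4*p + 0.33 = (p - 0.1)(p - 3.3). Poles: 0.1, 3.3. Unstable (2 pole(s) in RHP)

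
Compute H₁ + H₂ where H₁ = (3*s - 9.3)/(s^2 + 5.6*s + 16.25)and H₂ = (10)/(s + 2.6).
Parallel: H = H₁ + H₂ = (n₁·d₂ + n₂·d₁)/(d₁·d₂).
n₁·d₂ = 3*s^2 - 1.5*s - 24.18. n₂·d₁ = 10*s^2 + 56*s + 162.5. Sum = 13*s^2 + 54.5*s + 138.32. d₁·d₂ = s^3 + 8.2*s^2 + 30.81*s + 42.25.
H(s) = (13*s^2 + 54.5*s + 138.32)/(s^3 + 8.2*s^2 + 30.81*s + 42.25)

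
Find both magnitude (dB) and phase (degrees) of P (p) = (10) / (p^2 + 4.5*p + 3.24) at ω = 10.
Substitute p = j*10: P(j10) = -0.0849704 - 0.039517j.
|P| = 20*log₁₀(sqrt(Re²+Im²)) = -20.56 dB.
∠P = atan2(Im, Re) = -155.06°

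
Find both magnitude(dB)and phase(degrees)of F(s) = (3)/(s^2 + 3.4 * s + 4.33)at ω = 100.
Substitute s = j*100: F(j100) = -0.000299783 - 1.0197e-05j.
|F| = 20*log₁₀(sqrt(Re²+Im²)) = -70.46 dB.
∠F = atan2(Im, Re) = -178.05°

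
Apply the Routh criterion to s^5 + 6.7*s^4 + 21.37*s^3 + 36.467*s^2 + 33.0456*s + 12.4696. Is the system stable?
Routh array:
s^5: [1, 21.37, 33.0456]; s^4: [6.7, 36.467, 12.4696]; s^3: [15.9272, 31.1845]; s^2: [23.3488, 12.4696]; s^1: [22.6784]; s^0: [12.4696]
First column: [1, 6.7, 15.9272, 23.3488, 22.6784, 12.4696]. Sign changes = 0.
Yes, stable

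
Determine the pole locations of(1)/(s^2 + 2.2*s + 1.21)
Set denominator = 0: s^2 + 2.2*s + 1.21 = (s + 1.1)(s + 1.1) = 0 → Poles: -1.1, -1.1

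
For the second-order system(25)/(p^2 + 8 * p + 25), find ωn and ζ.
Standard form: ωn²/(p²+2ζωn·p+ωn²).
const=25=ωn² → ωn=5, p coeff=8=2ζωn → ζ=0.8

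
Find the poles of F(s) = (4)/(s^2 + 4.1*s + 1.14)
Set denominator = 0: s^2 + 4.1*s + 1.14 = (s + 3.8)(s + 0.3) = 0 → Poles: -0.3, -3.8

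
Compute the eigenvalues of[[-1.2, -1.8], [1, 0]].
Eigenvalues solve det(λI - A) = 0.
Characteristic polynomial: λ^2 + 1.2*λ + 1.8 = 0.
Roots: -0.6 + 1.2j, -0.6 - 1.2j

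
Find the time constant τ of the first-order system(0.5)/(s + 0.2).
First-order system: τ = -1/pole. Pole = -0.2. τ = -1/(-0.2) = 5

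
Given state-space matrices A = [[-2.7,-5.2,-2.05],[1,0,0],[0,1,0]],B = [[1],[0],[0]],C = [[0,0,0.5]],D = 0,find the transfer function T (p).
T(p) = C(pI - A)⁻¹B + D.
Characteristic polynomial det(pI - A) = p^3 + 2.7*p^2 + 5.2*p + 2.05.
Numerator from C·adj(pI-A)·B + D·det(pI-A) = 0.5.
T(p) = (0.5)/(p^3 + 2.7*p^2 + 5.2*p + 2.05)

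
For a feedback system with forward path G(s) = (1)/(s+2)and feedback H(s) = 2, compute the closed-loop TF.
Closed-loop T = G/(1+GH).
Numerator: G_num * H_den = 1.
Denominator: G_den * H_den + G_num * H_num = (s + 2) + (2) = s + 4.
T(s) = (1)/(s + 4)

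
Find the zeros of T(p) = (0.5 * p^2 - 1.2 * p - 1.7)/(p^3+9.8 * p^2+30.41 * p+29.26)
Set numerator = 0: 0.5*p^2 - 1.2*p - 1.7 = 0.5*(p - 3.4)(p + 1) = 0 → Zeros: -1, 3.4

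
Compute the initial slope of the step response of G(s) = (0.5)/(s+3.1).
IVT: y'(0⁺) = lim_{s→∞} s²·Y(s) = lim_{s→∞} s·G(s).
deg(num) = 0, deg(den) = 1, relative degree = 1, so s·G(s) → (leading num)/(leading den) = 0.5/1 = 0.5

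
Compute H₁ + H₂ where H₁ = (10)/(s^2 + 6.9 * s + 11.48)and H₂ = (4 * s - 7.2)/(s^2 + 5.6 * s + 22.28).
Parallel: H = H₁ + H₂ = (n₁·d₂ + n₂·d₁)/(d₁·d₂).
n₁·d₂ = 10*s^2 + 56*s + 222.8. n₂·d₁ = 4*s^3 + 20.4*s^2 - 3.76*s - 82.656. Sum = 4*s^3 + 30.4*s^2 + 52.24*s + 140.144. d₁·d₂ = s^4 + 12.5*s^3 + 72.4*s^2 + 218.02*s + 255.7744.
H(s) = (4*s^3 + 30.4*s^2 + 52.24*s + 140.144)/(s^4 + 12.5*s^3 + 72.4*s^2 + 218.02*s + 255.7744)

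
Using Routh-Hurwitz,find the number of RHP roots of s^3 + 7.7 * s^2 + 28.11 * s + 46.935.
Routh array:
s^3: [1, 28.11]; s^2: [7.7, 46.935]; s^1: [22.0145]; s^0: [46.935]
First column: [1, 7.7, 22.0145, 46.935]. Sign changes = RHP roots = 0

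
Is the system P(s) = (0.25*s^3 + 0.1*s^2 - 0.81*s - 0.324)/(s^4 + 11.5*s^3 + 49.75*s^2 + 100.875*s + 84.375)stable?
Denominator: s^4 + 11.5*s^3 + 49.75*s^2 + 100.875*s + 84.375 = (s + 3)(s + 4.5)(s^2 + 4*s + 6.25). Poles: -2 + 1.5j, -2 - 1.5j, -3, -4.5. All Re(p)<0: Yes (stable)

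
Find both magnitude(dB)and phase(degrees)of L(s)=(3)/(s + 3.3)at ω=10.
Substitute s = j*10: L(j10) = 0.0892777 - 0.270538j.
|L| = 20*log₁₀(sqrt(Re²+Im²)) = -10.91 dB.
∠L = atan2(Im, Re) = -71.74°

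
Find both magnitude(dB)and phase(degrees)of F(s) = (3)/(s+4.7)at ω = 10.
Substitute s = j*10: F(j10) = 0.115489 - 0.24572j.
|F| = 20*log₁₀(sqrt(Re²+Im²)) = -11.32 dB.
∠F = atan2(Im, Re) = -64.83°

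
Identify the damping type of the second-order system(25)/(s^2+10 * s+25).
Standard form: ωn²/(s²+2ζωn·s+ωn²) gives ωn=5, ζ=1.
Critically damped (ζ = 1)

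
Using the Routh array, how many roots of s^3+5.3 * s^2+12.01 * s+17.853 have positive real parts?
Routh array:
s^3: [1, 12.01]; s^2: [5.3, 17.853]; s^1: [8.64151]; s^0: [17.853]
First column: [1, 5.3, 8.64151, 17.853]. Sign changes = RHP roots = 0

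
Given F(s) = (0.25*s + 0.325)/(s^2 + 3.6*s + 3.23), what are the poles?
Set denominator = 0: s^2 + 3.6*s + 3.23 = (s + 1.7)(s + 1.9) = 0 → Poles: -1.7, -1.9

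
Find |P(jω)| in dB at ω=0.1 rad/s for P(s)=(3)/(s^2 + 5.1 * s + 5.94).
Substitute s = j*0.1: P(j0.1) = 0.502188 - 0.0431898j.
|P(j0.1)| = sqrt(Re² + Im²) = 0.504.
20*log₁₀(0.504) = -5.95 dB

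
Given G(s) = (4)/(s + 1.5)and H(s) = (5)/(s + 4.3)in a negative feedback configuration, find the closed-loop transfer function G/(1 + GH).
Closed-loop T = G/(1+GH).
Numerator: G_num * H_den = 4*s + 17.2.
Denominator: G_den * H_den + G_num * H_num = (s^2 + 5.8*s + 6.45) + (20) = s^2 + 5.8*s + 26.45.
T(s) = (4*s + 17.2)/(s^2 + 5.8*s + 26.45)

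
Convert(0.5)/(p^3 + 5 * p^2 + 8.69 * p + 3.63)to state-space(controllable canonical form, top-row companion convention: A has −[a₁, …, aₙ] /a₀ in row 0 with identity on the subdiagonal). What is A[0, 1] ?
Reachable canonical form for den = p^3 + 5*p^2 + 8.69*p + 3.63: top row of A = -[a₁,a₂,...,aₙ]/a₀, ones on the subdiagonal, zeros elsewhere.
A = [[-5, -8.69, -3.63], [1, 0, 0], [0, 1, 0]].
A[0,1] = -8.69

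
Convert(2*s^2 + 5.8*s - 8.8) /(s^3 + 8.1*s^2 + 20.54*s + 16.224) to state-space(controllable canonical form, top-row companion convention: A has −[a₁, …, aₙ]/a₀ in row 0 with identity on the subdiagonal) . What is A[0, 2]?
Reachable canonical form for den = s^3 + 8.1*s^2 + 20.54*s + 16.224: top row of A = -[a₁,a₂,...,aₙ]/a₀, ones on the subdiagonal, zeros elsewhere.
A = [[-8.1, -20.54, -16.224], [1, 0, 0], [0, 1, 0]].
A[0,2] = -16.224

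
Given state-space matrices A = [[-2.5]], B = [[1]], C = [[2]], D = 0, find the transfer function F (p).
F(p) = C(pI - A)⁻¹B + D.
Characteristic polynomial det(pI - A) = p + 2.5.
Numerator from C·adj(pI-A)·B + D·det(pI-A) = 2.
F(p) = (2)/(p + 2.5)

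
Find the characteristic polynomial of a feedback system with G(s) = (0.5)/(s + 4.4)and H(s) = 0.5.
Characteristic poly = G_den * H_den + G_num * H_num = (s + 4.4) + (0.25) = s + 4.65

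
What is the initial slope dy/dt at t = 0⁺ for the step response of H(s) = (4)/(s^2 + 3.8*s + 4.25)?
IVT: y'(0⁺) = lim_{s→∞} s²·Y(s) = lim_{s→∞} s·H(s).
deg(num) = 0, deg(den) = 2, relative degree = 2 ≥ 2, so s·H(s) → 0. Initial slope = 0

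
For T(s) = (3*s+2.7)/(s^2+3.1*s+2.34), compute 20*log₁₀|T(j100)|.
Substitute s = j*100: T(j100) = 0.000659738 - 0.0299866j.
|T(j100)| = sqrt(Re² + Im²) = 0.02999.
20*log₁₀(0.02999) = -30.46 dB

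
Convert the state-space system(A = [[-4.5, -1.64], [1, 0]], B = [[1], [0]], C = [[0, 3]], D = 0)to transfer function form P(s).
P(s) = C(sI - A)⁻¹B + D.
Characteristic polynomial det(sI - A) = s^2 + 4.5*s + 1.64.
Numerator from C·adj(sI-A)·B + D·det(sI-A) = 3.
P(s) = (3)/(s^2 + 4.5*s + 1.64)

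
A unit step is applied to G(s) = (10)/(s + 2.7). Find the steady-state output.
FVT: lim_{t→∞} y(t) = lim_{s→0} s*Y(s) where Y(s) = G(s)/s.
= lim_{s→0} G(s) = G(0) = num(0)/den(0) = 10/2.7 = 3.704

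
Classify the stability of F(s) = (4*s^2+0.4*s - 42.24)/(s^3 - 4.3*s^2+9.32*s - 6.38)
Denominator: s^3 - 4.3*s^2 + 9.32*s - 6.38 = (s - 1.1)(s^2 - 3.2*s + 5.8). Poles: 1.1, 1.6 + 1.8j, 1.6 - 1.8j. Unstable (3 pole(s) in RHP)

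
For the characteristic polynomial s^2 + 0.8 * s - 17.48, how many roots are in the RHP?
s^2 + 0.8*s - 17.48 = (s - 3.8)(s + 4.6). Poles: -4.6, 3.8. RHP poles (Re>0): 1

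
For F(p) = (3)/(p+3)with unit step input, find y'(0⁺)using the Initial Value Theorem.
IVT: y'(0⁺) = lim_{p→∞} p²·Y(p) = lim_{p→∞} p·F(p).
deg(num) = 0, deg(den) = 1, relative degree = 1, so p·F(p) → (leading num)/(leading den) = 3/1 = 3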